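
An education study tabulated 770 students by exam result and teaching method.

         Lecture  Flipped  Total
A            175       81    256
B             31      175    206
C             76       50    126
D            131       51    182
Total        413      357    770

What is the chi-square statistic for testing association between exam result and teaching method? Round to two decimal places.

172.55

Grand total N = 770.
Expected counts (row total × column total / N):
  A, Lecture: 256×413/770 = 137.309
  A, Flipped: 256×357/770 = 118.691
  B, Lecture: 206×413/770 = 110.491
  B, Flipped: 206×357/770 = 95.509
  C, Lecture: 126×413/770 = 67.582
  C, Flipped: 126×357/770 = 58.418
  D, Lecture: 182×413/770 = 97.618
  D, Flipped: 182×357/770 = 84.382
Contributions (O − E)²/E:
  (175 − 137.309)²/137.309 = 10.3461
  (81 − 118.691)²/118.691 = 11.9690
  (31 − 110.491)²/110.491 = 57.1885
  (175 − 95.509)²/95.509 = 66.1594
  (76 − 67.582)²/67.582 = 1.0485
  (50 − 58.418)²/58.418 = 1.2130
  (131 − 97.618)²/97.618 = 11.4155
  (51 − 84.382)²/84.382 = 13.2061
χ² = 10.3461 + 11.9690 + 57.1885 + 66.1594 + 1.0485 + 1.2130 + 11.4155 + 13.2061 = 172.55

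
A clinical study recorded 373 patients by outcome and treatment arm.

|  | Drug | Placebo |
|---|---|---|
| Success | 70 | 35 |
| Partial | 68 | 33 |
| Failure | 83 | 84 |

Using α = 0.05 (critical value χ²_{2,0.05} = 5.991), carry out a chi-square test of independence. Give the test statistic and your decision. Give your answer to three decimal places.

Row totals: 105, 101, 167. Column totals: 221, 152. Grand total N = 373.
Expected counts (row total × column total / N):
  Success, Drug: 105×221/373 = 62.21180
  Success, Placebo: 105×152/373 = 42.78820
  Partial, Drug: 101×221/373 = 59.84182
  Partial, Placebo: 101×152/373 = 41.15818
  Failure, Drug: 167×221/373 = 98.94638
  Failure, Placebo: 167×152/373 = 68.05362
Contributions (O − E)²/E:
  (70 − 62.21180)²/62.21180 = 0.9750
  (35 − 42.78820)²/42.78820 = 1.4176
  (68 − 59.84182)²/59.84182 = 1.1122
  (33 − 41.15818)²/41.15818 = 1.6171
  (83 − 98.94638)²/98.94638 = 2.5699
  (84 − 68.05362)²/68.05362 = 3.7366
χ² = 0.9750 + 1.4176 + 1.1122 + 1.6171 + 2.5699 + 3.7366 = 11.428
df = (3−1)(2−1) = 2. Since 11.428 > 5.991, reject the null hypothesis of independence at α = 0.05.

11.428; reject H₀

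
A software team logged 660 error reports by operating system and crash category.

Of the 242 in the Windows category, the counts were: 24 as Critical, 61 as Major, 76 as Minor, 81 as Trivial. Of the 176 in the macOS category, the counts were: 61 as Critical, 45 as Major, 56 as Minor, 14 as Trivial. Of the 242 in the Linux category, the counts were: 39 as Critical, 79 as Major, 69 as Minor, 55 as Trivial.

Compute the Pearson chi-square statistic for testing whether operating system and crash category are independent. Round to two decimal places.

67.23

Row totals: 242, 176, 242. Column totals: 124, 185, 201, 150. Grand total N = 660.
Expected counts (row total × column total / N):
  Windows, Critical: 242×124/660 = 45.467
  Windows, Major: 242×185/660 = 67.833
  Windows, Minor: 242×201/660 = 73.700
  Windows, Trivial: 242×150/660 = 55.000
  macOS, Critical: 176×124/660 = 33.067
  macOS, Major: 176×185/660 = 49.333
  macOS, Minor: 176×201/660 = 53.600
  macOS, Trivial: 176×150/660 = 40.000
  Linux, Critical: 242×124/660 = 45.467
  Linux, Major: 242×185/660 = 67.833
  Linux, Minor: 242×201/660 = 73.700
  Linux, Trivial: 242×150/660 = 55.000
Contributions (O − E)²/E:
  (24 − 45.467)²/45.467 = 10.1355
  (61 − 67.833)²/67.833 = 0.6883
  (76 − 73.700)²/73.700 = 0.0718
  (81 − 55.000)²/55.000 = 12.2909
  (61 − 33.067)²/33.067 = 23.5961
  (45 − 49.333)²/49.333 = 0.3806
  (56 − 53.600)²/53.600 = 0.1075
  (14 − 40.000)²/40.000 = 16.9000
  (39 − 45.467)²/45.467 = 0.9198
  (79 − 67.833)²/67.833 = 1.8384
  (69 − 73.700)²/73.700 = 0.2997
  (55 − 55.000)²/55.000 = 0.0000
χ² = 10.1355 + 0.6883 + 0.0718 + 12.2909 + 23.5961 + 0.3806 + 0.1075 + 16.9000 + 0.9198 + 1.8384 + 0.2997 + 0.0000 = 67.23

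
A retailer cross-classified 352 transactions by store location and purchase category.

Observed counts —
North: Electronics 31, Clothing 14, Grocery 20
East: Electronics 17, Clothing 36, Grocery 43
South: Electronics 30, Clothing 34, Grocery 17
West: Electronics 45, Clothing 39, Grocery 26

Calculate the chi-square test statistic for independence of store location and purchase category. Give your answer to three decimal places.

27.733

Row totals: 65, 96, 81, 110. Column totals: 123, 123, 106. Grand total N = 352.
Expected counts (row total × column total / N):
  North, Electronics: 65×123/352 = 22.71307
  North, Clothing: 65×123/352 = 22.71307
  North, Grocery: 65×106/352 = 19.57386
  East, Electronics: 96×123/352 = 33.54545
  East, Clothing: 96×123/352 = 33.54545
  East, Grocery: 96×106/352 = 28.90909
  South, Electronics: 81×123/352 = 28.30398
  South, Clothing: 81×123/352 = 28.30398
  South, Grocery: 81×106/352 = 24.39205
  West, Electronics: 110×123/352 = 38.43750
  West, Clothing: 110×123/352 = 38.43750
  West, Grocery: 110×106/352 = 33.12500
Contributions (O − E)²/E:
  (31 − 22.71307)²/22.71307 = 3.0235
  (14 − 22.71307)²/22.71307 = 3.3425
  (20 − 19.57386)²/19.57386 = 0.0093
  (17 − 33.54545)²/33.54545 = 8.1606
  (36 − 33.54545)²/33.54545 = 0.1796
  (43 − 28.90909)²/28.90909 = 6.8682
  (30 − 28.30398)²/28.30398 = 0.1016
  (34 − 28.30398)²/28.30398 = 1.1463
  (17 − 24.39205)²/24.39205 = 2.2402
  (45 − 38.43750)²/38.43750 = 1.1204
  (39 − 38.43750)²/38.43750 = 0.0082
  (26 − 33.12500)²/33.12500 = 1.5325
χ² = 3.0235 + 3.3425 + 0.0093 + 8.1606 + 0.1796 + 6.8682 + 0.1016 + 1.1463 + 2.2402 + 1.1204 + 0.0082 + 1.5325 = 27.733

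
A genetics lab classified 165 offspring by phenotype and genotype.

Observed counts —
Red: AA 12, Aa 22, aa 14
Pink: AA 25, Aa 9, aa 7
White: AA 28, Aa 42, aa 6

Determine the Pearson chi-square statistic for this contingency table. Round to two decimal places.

22.37

Row totals: 48, 41, 76. Column totals: 65, 73, 27. Grand total N = 165.
Expected counts (row total × column total / N):
  Red, AA: 48×65/165 = 18.909
  Red, Aa: 48×73/165 = 21.236
  Red, aa: 48×27/165 = 7.855
  Pink, AA: 41×65/165 = 16.152
  Pink, Aa: 41×73/165 = 18.139
  Pink, aa: 41×27/165 = 6.709
  White, AA: 76×65/165 = 29.939
  White, Aa: 76×73/165 = 33.624
  White, aa: 76×27/165 = 12.436
Contributions (O − E)²/E:
  (12 − 18.909)²/18.909 = 2.5244
  (22 − 21.236)²/21.236 = 0.0275
  (14 − 7.855)²/7.855 = 4.8073
  (25 − 16.152)²/16.152 = 4.8469
  (9 − 18.139)²/18.139 = 4.6045
  (7 − 6.709)²/6.709 = 0.0126
  (28 − 29.939)²/29.939 = 0.1256
  (42 − 33.624)²/33.624 = 2.0865
  (6 − 12.436)²/12.436 = 3.3308
χ² = 2.5244 + 0.0275 + 4.8073 + 4.8469 + 4.6045 + 0.0126 + 0.1256 + 2.0865 + 3.3308 = 22.37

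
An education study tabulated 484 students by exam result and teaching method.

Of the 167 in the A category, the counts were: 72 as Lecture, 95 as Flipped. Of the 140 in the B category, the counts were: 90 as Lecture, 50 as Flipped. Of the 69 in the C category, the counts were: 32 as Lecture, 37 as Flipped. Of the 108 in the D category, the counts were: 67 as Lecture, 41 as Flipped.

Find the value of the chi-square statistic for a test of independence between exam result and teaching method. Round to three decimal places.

18.347

Row totals: 167, 140, 69, 108. Column totals: 261, 223. Grand total N = 484.
Expected counts (row total × column total / N):
  A, Lecture: 167×261/484 = 90.05579
  A, Flipped: 167×223/484 = 76.94421
  B, Lecture: 140×261/484 = 75.49587
  B, Flipped: 140×223/484 = 64.50413
  C, Lecture: 69×261/484 = 37.20868
  C, Flipped: 69×223/484 = 31.79132
  D, Lecture: 108×261/484 = 58.23967
  D, Flipped: 108×223/484 = 49.76033
Contributions (O − E)²/E:
  (72 − 90.05579)²/90.05579 = 3.6201
  (95 − 76.94421)²/76.94421 = 4.2370
  (90 − 75.49587)²/75.49587 = 2.7865
  (50 − 64.50413)²/64.50413 = 3.2613
  (32 − 37.20868)²/37.20868 = 0.7291
  (37 − 31.79132)²/31.79132 = 0.8534
  (67 − 58.23967)²/58.23967 = 1.3177
  (41 − 49.76033)²/49.76033 = 1.5423
χ² = 3.6201 + 4.2370 + 2.7865 + 3.2613 + 0.7291 + 0.8534 + 1.3177 + 1.5423 = 18.347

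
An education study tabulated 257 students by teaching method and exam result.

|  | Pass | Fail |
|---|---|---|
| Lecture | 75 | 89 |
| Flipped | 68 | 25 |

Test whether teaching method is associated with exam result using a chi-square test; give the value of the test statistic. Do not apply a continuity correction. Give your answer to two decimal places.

Row totals: 164, 93. Column totals: 143, 114. Grand total N = 257.
Expected counts (row total × column total / N):
  Lecture, Pass: 164×143/257 = 91.253
  Lecture, Fail: 164×114/257 = 72.747
  Flipped, Pass: 93×143/257 = 51.747
  Flipped, Fail: 93×114/257 = 41.253
Contributions (O − E)²/E:
  (75 − 91.253)²/91.253 = 2.8948
  (89 − 72.747)²/72.747 = 3.6312
  (68 − 51.747)²/51.747 = 5.1048
  (25 − 41.253)²/41.253 = 6.4034
χ² = 2.8948 + 3.6312 + 5.1048 + 6.4034 = 18.03

18.03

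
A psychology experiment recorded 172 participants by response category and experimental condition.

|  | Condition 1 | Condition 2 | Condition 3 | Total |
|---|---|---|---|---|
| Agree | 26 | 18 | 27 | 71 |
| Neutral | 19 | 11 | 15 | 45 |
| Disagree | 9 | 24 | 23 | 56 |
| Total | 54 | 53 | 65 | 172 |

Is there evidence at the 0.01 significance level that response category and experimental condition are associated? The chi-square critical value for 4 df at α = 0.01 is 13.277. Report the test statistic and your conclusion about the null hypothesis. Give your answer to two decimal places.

Grand total N = 172.
Expected counts (row total × column total / N):
  Agree, Condition 1: 71×54/172 = 22.291
  Agree, Condition 2: 71×53/172 = 21.878
  Agree, Condition 3: 71×65/172 = 26.831
  Neutral, Condition 1: 45×54/172 = 14.128
  Neutral, Condition 2: 45×53/172 = 13.866
  Neutral, Condition 3: 45×65/172 = 17.006
  Disagree, Condition 1: 56×54/172 = 17.581
  Disagree, Condition 2: 56×53/172 = 17.256
  Disagree, Condition 3: 56×65/172 = 21.163
Contributions (O − E)²/E:
  (26 − 22.291)²/22.291 = 0.6171
  (18 − 21.878)²/21.878 = 0.6874
  (27 − 26.831)²/26.831 = 0.0011
  (19 − 14.128)²/14.128 = 1.6801
  (11 − 13.866)²/13.866 = 0.5924
  (15 − 17.006)²/17.006 = 0.2366
  (9 − 17.581)²/17.581 = 4.1882
  (24 − 17.256)²/17.256 = 2.6357
  (23 − 21.163)²/21.163 = 0.1595
χ² = 0.6171 + 0.6874 + 0.0011 + 1.6801 + 0.5924 + 0.2366 + 4.1882 + 2.6357 + 0.1595 = 10.80
df = (3−1)(3−1) = 4. Since 10.80 < 13.277, fail to reject the null hypothesis of independence at α = 0.01.

10.80; fail to reject H₀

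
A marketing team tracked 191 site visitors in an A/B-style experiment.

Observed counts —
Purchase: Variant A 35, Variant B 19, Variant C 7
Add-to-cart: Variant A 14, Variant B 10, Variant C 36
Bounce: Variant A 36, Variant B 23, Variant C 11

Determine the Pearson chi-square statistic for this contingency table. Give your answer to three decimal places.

44.041

Row totals: 61, 60, 70. Column totals: 85, 52, 54. Grand total N = 191.
Expected counts (row total × column total / N):
  Purchase, Variant A: 61×85/191 = 27.1466
  Purchase, Variant B: 61×52/191 = 16.6073
  Purchase, Variant C: 61×54/191 = 17.2461
  Add-to-cart, Variant A: 60×85/191 = 26.7016
  Add-to-cart, Variant B: 60×52/191 = 16.3351
  Add-to-cart, Variant C: 60×54/191 = 16.9634
  Bounce, Variant A: 70×85/191 = 31.1518
  Bounce, Variant B: 70×52/191 = 19.0576
  Bounce, Variant C: 70×54/191 = 19.7906
Contributions (O − E)²/E:
  (35 − 27.1466)²/27.1466 = 2.2720
  (19 − 16.6073)²/16.6073 = 0.3447
  (7 − 17.2461)²/17.2461 = 6.0873
  (14 − 26.7016)²/26.7016 = 6.0420
  (10 − 16.3351)²/16.3351 = 2.4569
  (36 − 16.9634)²/16.9634 = 21.3632
  (36 − 31.1518)²/31.1518 = 0.7545
  (23 − 19.0576)²/19.0576 = 0.8156
  (11 − 19.7906)²/19.7906 = 3.9046
χ² = 2.2720 + 0.3447 + 6.0873 + 6.0420 + 2.4569 + 21.3632 + 0.7545 + 0.8156 + 3.9046 = 44.041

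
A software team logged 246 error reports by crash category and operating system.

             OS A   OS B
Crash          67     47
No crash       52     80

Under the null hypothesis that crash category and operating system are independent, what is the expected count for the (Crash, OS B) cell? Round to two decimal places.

Row total (Crash) = 114; column total (OS B) = 127; grand total N = 246.
Expected count = (row total × column total) / N = 114 × 127 / 246 = 58.85.

58.85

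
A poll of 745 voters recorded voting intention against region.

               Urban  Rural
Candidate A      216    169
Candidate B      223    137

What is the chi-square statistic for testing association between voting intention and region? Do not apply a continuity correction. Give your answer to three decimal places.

Row totals: 385, 360. Column totals: 439, 306. Grand total N = 745.
Expected counts (row total × column total / N):
  Candidate A, Urban: 385×439/745 = 226.8658
  Candidate A, Rural: 385×306/745 = 158.1342
  Candidate B, Urban: 360×439/745 = 212.1342
  Candidate B, Rural: 360×306/745 = 147.8658
Contributions (O − E)²/E:
  (216 − 226.8658)²/226.8658 = 0.5204
  (169 − 158.1342)²/158.1342 = 0.7466
  (223 − 212.1342)²/212.1342 = 0.5566
  (137 − 147.8658)²/147.8658 = 0.7985
χ² = 0.5204 + 0.7466 + 0.5566 + 0.7985 = 2.622

2.622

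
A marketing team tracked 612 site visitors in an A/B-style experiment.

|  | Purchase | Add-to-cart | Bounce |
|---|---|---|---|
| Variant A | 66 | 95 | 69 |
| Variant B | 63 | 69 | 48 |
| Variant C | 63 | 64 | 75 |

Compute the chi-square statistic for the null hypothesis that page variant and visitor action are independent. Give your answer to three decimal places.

Row totals: 230, 180, 202. Column totals: 192, 228, 192. Grand total N = 612.
Expected counts (row total × column total / N):
  Variant A, Purchase: 230×192/612 = 72.1569
  Variant A, Add-to-cart: 230×228/612 = 85.6863
  Variant A, Bounce: 230×192/612 = 72.1569
  Variant B, Purchase: 180×192/612 = 56.4706
  Variant B, Add-to-cart: 180×228/612 = 67.0588
  Variant B, Bounce: 180×192/612 = 56.4706
  Variant C, Purchase: 202×192/612 = 63.3725
  Variant C, Add-to-cart: 202×228/612 = 75.2549
  Variant C, Bounce: 202×192/612 = 63.3725
Contributions (O − E)²/E:
  (66 − 72.1569)²/72.1569 = 0.5253
  (95 − 85.6863)²/85.6863 = 1.0124
  (69 − 72.1569)²/72.1569 = 0.1381
  (63 − 56.4706)²/56.4706 = 0.7550
  (69 − 67.0588)²/67.0588 = 0.0562
  (48 − 56.4706)²/56.4706 = 1.2706
  (63 − 63.3725)²/63.3725 = 0.0022
  (64 − 75.2549)²/75.2549 = 1.6832
  (75 − 63.3725)²/63.3725 = 2.1334
χ² = 0.5253 + 1.0124 + 0.1381 + 0.7550 + 0.0562 + 1.2706 + 0.0022 + 1.6832 + 2.1334 = 7.576

7.576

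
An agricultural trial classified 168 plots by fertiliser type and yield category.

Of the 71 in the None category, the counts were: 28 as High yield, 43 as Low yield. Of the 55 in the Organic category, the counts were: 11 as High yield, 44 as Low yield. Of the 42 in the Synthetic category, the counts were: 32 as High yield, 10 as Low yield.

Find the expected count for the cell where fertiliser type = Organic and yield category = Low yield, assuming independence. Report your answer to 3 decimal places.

31.756

Row total (Organic) = 55; column total (Low yield) = 97; grand total N = 168.
Expected count = (row total × column total) / N = 55 × 97 / 168 = 31.756.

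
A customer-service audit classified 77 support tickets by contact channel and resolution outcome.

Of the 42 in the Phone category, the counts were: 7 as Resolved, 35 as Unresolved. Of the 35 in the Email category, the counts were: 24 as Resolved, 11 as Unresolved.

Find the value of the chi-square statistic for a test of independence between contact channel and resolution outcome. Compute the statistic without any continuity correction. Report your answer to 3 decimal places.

Row totals: 42, 35. Column totals: 31, 46. Grand total N = 77.
Expected counts (row total × column total / N):
  Phone, Resolved: 42×31/77 = 16.9091
  Phone, Unresolved: 42×46/77 = 25.0909
  Email, Resolved: 35×31/77 = 14.0909
  Email, Unresolved: 35×46/77 = 20.9091
Contributions (O − E)²/E:
  (7 − 16.9091)²/16.9091 = 5.8069
  (35 − 25.0909)²/25.0909 = 3.9134
  (24 − 14.0909)²/14.0909 = 6.9683
  (11 − 20.9091)²/20.9091 = 4.6961
χ² = 5.8069 + 3.9134 + 6.9683 + 4.6961 = 21.385

21.385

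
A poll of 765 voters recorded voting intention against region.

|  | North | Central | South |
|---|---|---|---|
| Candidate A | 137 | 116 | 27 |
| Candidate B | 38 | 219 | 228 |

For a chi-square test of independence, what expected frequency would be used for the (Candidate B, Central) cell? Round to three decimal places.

212.386

Row total (Candidate B) = 485; column total (Central) = 335; grand total N = 765.
Expected count = (row total × column total) / N = 485 × 335 / 765 = 212.386.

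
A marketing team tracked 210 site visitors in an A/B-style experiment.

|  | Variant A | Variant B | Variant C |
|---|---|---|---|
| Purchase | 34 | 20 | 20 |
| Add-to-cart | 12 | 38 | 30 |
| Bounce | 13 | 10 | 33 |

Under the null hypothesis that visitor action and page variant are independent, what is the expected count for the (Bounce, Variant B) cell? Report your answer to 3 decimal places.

18.133

Row total (Bounce) = 56; column total (Variant B) = 68; grand total N = 210.
Expected count = (row total × column total) / N = 56 × 68 / 210 = 18.133.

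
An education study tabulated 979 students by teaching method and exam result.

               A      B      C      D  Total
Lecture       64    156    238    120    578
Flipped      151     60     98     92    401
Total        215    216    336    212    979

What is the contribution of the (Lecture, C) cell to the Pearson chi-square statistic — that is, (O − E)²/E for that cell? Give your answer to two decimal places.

7.92

Row total (Lecture) = 578; column total (C) = 336; N = 979.
Expected count E = 578 × 336 / 979 = 198.374.
Contribution = (O − E)²/E = (238 − 198.374)² / 198.374 = 7.92.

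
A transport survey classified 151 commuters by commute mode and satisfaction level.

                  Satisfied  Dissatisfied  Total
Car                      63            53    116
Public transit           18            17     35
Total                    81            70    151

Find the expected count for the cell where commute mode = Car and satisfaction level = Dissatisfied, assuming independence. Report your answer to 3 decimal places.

Row total (Car) = 116; column total (Dissatisfied) = 70; grand total N = 151.
Expected count = (row total × column total) / N = 116 × 70 / 151 = 53.775.

53.775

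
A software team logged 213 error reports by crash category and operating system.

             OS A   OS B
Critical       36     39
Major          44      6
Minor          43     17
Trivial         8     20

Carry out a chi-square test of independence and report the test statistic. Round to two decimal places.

Row totals: 75, 50, 60, 28. Column totals: 131, 82. Grand total N = 213.
Expected counts (row total × column total / N):
  Critical, OS A: 75×131/213 = 46.12676
  Critical, OS B: 75×82/213 = 28.87324
  Major, OS A: 50×131/213 = 30.75117
  Major, OS B: 50×82/213 = 19.24883
  Minor, OS A: 60×131/213 = 36.90141
  Minor, OS B: 60×82/213 = 23.09859
  Trivial, OS A: 28×131/213 = 17.22066
  Trivial, OS B: 28×82/213 = 10.77934
Contributions (O − E)²/E:
  (36 − 46.12676)²/46.12676 = 2.2232
  (39 − 28.87324)²/28.87324 = 3.5518
  (44 − 30.75117)²/30.75117 = 5.7081
  (6 − 19.24883)²/19.24883 = 9.1191
  (43 − 36.90141)²/36.90141 = 1.0079
  (17 − 23.09859)²/23.09859 = 1.6102
  (8 − 17.22066)²/17.22066 = 4.9371
  (20 − 10.77934)²/10.77934 = 7.8874
χ² = 2.2232 + 3.5518 + 5.7081 + 9.1191 + 1.0079 + 1.6102 + 4.9371 + 7.8874 = 36.04

36.04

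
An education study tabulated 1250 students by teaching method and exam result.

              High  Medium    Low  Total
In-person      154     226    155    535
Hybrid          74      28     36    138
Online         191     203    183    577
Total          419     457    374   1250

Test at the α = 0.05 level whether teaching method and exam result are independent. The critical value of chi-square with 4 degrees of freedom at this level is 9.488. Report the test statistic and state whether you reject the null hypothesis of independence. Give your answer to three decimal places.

36.725; reject H₀

Grand total N = 1250.
Expected counts (row total × column total / N):
  In-person, High: 535×419/1250 = 179.3320
  In-person, Medium: 535×457/1250 = 195.5960
  In-person, Low: 535×374/1250 = 160.0720
  Hybrid, High: 138×419/1250 = 46.2576
  Hybrid, Medium: 138×457/1250 = 50.4528
  Hybrid, Low: 138×374/1250 = 41.2896
  Online, High: 577×419/1250 = 193.4104
  Online, Medium: 577×457/1250 = 210.9512
  Online, Low: 577×374/1250 = 172.6384
Contributions (O − E)²/E:
  (154 − 179.3320)²/179.3320 = 3.5783
  (226 − 195.5960)²/195.5960 = 4.7261
  (155 − 160.0720)²/160.0720 = 0.1607
  (74 − 46.2576)²/46.2576 = 16.6381
  (28 − 50.4528)²/50.4528 = 9.9921
  (36 − 41.2896)²/41.2896 = 0.6776
  (191 − 193.4104)²/193.4104 = 0.0300
  (203 − 210.9512)²/210.9512 = 0.2997
  (183 − 172.6384)²/172.6384 = 0.6219
χ² = 3.5783 + 4.7261 + 0.1607 + 16.6381 + 9.9921 + 0.6776 + 0.0300 + 0.2997 + 0.6219 = 36.725
df = (3−1)(3−1) = 4. Since 36.725 > 9.488, reject the null hypothesis of independence at α = 0.05.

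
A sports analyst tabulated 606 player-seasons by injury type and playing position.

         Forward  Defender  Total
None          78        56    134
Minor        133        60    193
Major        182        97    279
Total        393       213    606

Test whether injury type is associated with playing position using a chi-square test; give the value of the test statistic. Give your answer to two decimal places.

4.01

Grand total N = 606.
Expected counts (row total × column total / N):
  None, Forward: 134×393/606 = 86.901
  None, Defender: 134×213/606 = 47.099
  Minor, Forward: 193×393/606 = 125.163
  Minor, Defender: 193×213/606 = 67.837
  Major, Forward: 279×393/606 = 180.936
  Major, Defender: 279×213/606 = 98.064
Contributions (O − E)²/E:
  (78 − 86.901)²/86.901 = 0.9117
  (56 − 47.099)²/47.099 = 1.6822
  (133 − 125.163)²/125.163 = 0.4907
  (60 − 67.837)²/67.837 = 0.9054
  (182 − 180.936)²/180.936 = 0.0063
  (97 − 98.064)²/98.064 = 0.0115
χ² = 0.9117 + 1.6822 + 0.4907 + 0.9054 + 0.0063 + 0.0115 = 4.01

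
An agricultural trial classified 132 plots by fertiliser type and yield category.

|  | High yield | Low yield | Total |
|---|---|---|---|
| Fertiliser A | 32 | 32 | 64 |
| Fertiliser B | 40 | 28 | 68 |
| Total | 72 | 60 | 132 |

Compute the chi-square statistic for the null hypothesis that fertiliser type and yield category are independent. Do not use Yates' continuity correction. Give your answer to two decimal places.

Grand total N = 132.
Expected counts (row total × column total / N):
  Fertiliser A, High yield: 64×72/132 = 34.909
  Fertiliser A, Low yield: 64×60/132 = 29.091
  Fertiliser B, High yield: 68×72/132 = 37.091
  Fertiliser B, Low yield: 68×60/132 = 30.909
Contributions (O − E)²/E:
  (32 − 34.909)²/34.909 = 0.2424
  (32 − 29.091)²/29.091 = 0.2909
  (40 − 37.091)²/37.091 = 0.2281
  (28 − 30.909)²/30.909 = 0.2738
χ² = 0.2424 + 0.2909 + 0.2281 + 0.2738 = 1.04

1.04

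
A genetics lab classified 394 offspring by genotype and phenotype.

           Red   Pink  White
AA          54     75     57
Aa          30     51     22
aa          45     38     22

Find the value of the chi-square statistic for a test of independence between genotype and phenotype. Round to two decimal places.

Row totals: 186, 103, 105. Column totals: 129, 164, 101. Grand total N = 394.
Expected counts (row total × column total / N):
  AA, Red: 186×129/394 = 60.898
  AA, Pink: 186×164/394 = 77.421
  AA, White: 186×101/394 = 47.680
  Aa, Red: 103×129/394 = 33.723
  Aa, Pink: 103×164/394 = 42.873
  Aa, White: 103×101/394 = 26.404
  aa, Red: 105×129/394 = 34.378
  aa, Pink: 105×164/394 = 43.706
  aa, White: 105×101/394 = 26.916
Contributions (O − E)²/E:
  (54 − 60.898)²/60.898 = 0.7813
  (75 − 77.421)²/77.421 = 0.0757
  (57 − 47.680)²/47.680 = 1.8218
  (30 − 33.723)²/33.723 = 0.4110
  (51 − 42.873)²/42.873 = 1.5406
  (22 − 26.404)²/26.404 = 0.7346
  (45 − 34.378)²/34.378 = 3.2820
  (38 − 43.706)²/43.706 = 0.7449
  (22 − 26.916)²/26.916 = 0.8979
χ² = 0.7813 + 0.0757 + 1.8218 + 0.4110 + 1.5406 + 0.7346 + 3.2820 + 0.7449 + 0.8979 = 10.29

10.29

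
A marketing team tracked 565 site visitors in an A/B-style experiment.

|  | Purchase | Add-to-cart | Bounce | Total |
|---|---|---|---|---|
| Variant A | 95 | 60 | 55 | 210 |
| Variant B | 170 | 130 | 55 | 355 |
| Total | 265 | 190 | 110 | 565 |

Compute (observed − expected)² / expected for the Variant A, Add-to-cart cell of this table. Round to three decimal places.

Row total (Variant A) = 210; column total (Add-to-cart) = 190; N = 565.
Expected count E = 210 × 190 / 565 = 70.6195.
Contribution = (O − E)²/E = (60 − 70.6195)² / 70.6195 = 1.597.

1.597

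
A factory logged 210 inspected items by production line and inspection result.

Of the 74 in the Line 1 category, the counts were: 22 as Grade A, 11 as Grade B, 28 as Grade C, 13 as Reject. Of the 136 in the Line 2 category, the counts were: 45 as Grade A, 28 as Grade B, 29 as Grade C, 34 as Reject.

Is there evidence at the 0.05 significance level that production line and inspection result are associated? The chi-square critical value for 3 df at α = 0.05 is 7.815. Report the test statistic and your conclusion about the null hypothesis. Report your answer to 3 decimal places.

7.013; fail to reject H₀

Row totals: 74, 136. Column totals: 67, 39, 57, 47. Grand total N = 210.
Expected counts (row total × column total / N):
  Line 1, Grade A: 74×67/210 = 23.6095
  Line 1, Grade B: 74×39/210 = 13.7429
  Line 1, Grade C: 74×57/210 = 20.0857
  Line 1, Reject: 74×47/210 = 16.5619
  Line 2, Grade A: 136×67/210 = 43.3905
  Line 2, Grade B: 136×39/210 = 25.2571
  Line 2, Grade C: 136×57/210 = 36.9143
  Line 2, Reject: 136×47/210 = 30.4381
Contributions (O − E)²/E:
  (22 − 23.6095)²/23.6095 = 0.1097
  (11 − 13.7429)²/13.7429 = 0.5474
  (28 − 20.0857)²/20.0857 = 3.1184
  (13 − 16.5619)²/16.5619 = 0.7660
  (45 − 43.3905)²/43.3905 = 0.0597
  (28 − 25.2571)²/25.2571 = 0.2979
  (29 − 36.9143)²/36.9143 = 1.6968
  (34 − 30.4381)²/30.4381 = 0.4168
χ² = 0.1097 + 0.5474 + 3.1184 + 0.7660 + 0.0597 + 0.2979 + 1.6968 + 0.4168 = 7.013
df = (2−1)(4−1) = 3. Since 7.013 < 7.815, fail to reject the null hypothesis of independence at α = 0.05.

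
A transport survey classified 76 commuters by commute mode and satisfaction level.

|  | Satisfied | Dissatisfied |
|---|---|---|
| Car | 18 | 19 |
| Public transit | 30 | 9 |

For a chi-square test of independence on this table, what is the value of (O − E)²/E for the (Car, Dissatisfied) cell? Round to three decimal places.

2.114

Row total (Car) = 37; column total (Dissatisfied) = 28; N = 76.
Expected count E = 37 × 28 / 76 = 13.6316.
Contribution = (O − E)²/E = (19 − 13.6316)² / 13.6316 = 2.114.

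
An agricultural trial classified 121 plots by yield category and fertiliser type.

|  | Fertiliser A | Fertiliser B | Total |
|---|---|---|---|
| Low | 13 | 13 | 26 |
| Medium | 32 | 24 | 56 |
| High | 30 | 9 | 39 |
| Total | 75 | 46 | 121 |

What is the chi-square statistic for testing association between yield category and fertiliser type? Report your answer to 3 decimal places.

5.835

Grand total N = 121.
Expected counts (row total × column total / N):
  Low, Fertiliser A: 26×75/121 = 16.1157
  Low, Fertiliser B: 26×46/121 = 9.8843
  Medium, Fertiliser A: 56×75/121 = 34.7107
  Medium, Fertiliser B: 56×46/121 = 21.2893
  High, Fertiliser A: 39×75/121 = 24.1736
  High, Fertiliser B: 39×46/121 = 14.8264
Contributions (O − E)²/E:
  (13 − 16.1157)²/16.1157 = 0.6024
  (13 − 9.8843)²/9.8843 = 0.9821
  (32 − 34.7107)²/34.7107 = 0.2117
  (24 − 21.2893)²/21.2893 = 0.3451
  (30 − 24.1736)²/24.1736 = 1.4043
  (9 − 14.8264)²/14.8264 = 2.2896
χ² = 0.6024 + 0.9821 + 0.2117 + 0.3451 + 1.4043 + 2.2896 = 5.835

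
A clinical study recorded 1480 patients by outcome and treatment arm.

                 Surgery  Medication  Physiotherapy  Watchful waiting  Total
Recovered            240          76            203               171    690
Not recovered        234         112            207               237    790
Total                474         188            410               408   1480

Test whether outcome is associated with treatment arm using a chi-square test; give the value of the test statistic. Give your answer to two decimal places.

10.98

Grand total N = 1480.
Expected counts (row total × column total / N):
  Recovered, Surgery: 690×474/1480 = 220.986
  Recovered, Medication: 690×188/1480 = 87.649
  Recovered, Physiotherapy: 690×410/1480 = 191.149
  Recovered, Watchful waiting: 690×408/1480 = 190.216
  Not recovered, Surgery: 790×474/1480 = 253.014
  Not recovered, Medication: 790×188/1480 = 100.351
  Not recovered, Physiotherapy: 790×410/1480 = 218.851
  Not recovered, Watchful waiting: 790×408/1480 = 217.784
Contributions (O − E)²/E:
  (240 − 220.986)²/220.986 = 1.6360
  (76 − 87.649)²/87.649 = 1.5482
  (203 − 191.149)²/191.149 = 0.7347
  (171 − 190.216)²/190.216 = 1.9412
  (234 − 253.014)²/253.014 = 1.4289
  (112 − 100.351)²/100.351 = 1.3522
  (207 − 218.851)²/218.851 = 0.6417
  (237 − 217.784)²/217.784 = 1.6955
χ² = 1.6360 + 1.5482 + 0.7347 + 1.9412 + 1.4289 + 1.3522 + 0.6417 + 1.6955 = 10.98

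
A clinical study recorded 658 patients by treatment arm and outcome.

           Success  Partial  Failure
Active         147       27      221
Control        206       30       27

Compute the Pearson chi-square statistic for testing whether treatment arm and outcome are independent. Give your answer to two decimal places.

Row totals: 395, 263. Column totals: 353, 57, 248. Grand total N = 658.
Expected counts (row total × column total / N):
  Active, Success: 395×353/658 = 211.907
  Active, Partial: 395×57/658 = 34.217
  Active, Failure: 395×248/658 = 148.875
  Control, Success: 263×353/658 = 141.093
  Control, Partial: 263×57/658 = 22.783
  Control, Failure: 263×248/658 = 99.125
Contributions (O − E)²/E:
  (147 − 211.907)²/211.907 = 19.8810
  (27 − 34.217)²/34.217 = 1.5222
  (221 − 148.875)²/148.875 = 34.9422
  (206 − 141.093)²/141.093 = 29.8592
  (30 − 22.783)²/22.783 = 2.2861
  (27 − 99.125)²/99.125 = 52.4794
χ² = 19.8810 + 1.5222 + 34.9422 + 29.8592 + 2.2861 + 52.4794 = 140.97

140.97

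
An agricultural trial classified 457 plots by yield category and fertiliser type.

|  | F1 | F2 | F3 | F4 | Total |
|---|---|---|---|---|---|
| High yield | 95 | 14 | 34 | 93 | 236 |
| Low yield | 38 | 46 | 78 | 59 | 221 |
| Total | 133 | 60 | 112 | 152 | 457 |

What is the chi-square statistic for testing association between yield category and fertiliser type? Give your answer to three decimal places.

65.965

Grand total N = 457.
Expected counts (row total × column total / N):
  High yield, F1: 236×133/457 = 68.68271
  High yield, F2: 236×60/457 = 30.98468
  High yield, F3: 236×112/457 = 57.83807
  High yield, F4: 236×152/457 = 78.49453
  Low yield, F1: 221×133/457 = 64.31729
  Low yield, F2: 221×60/457 = 29.01532
  Low yield, F3: 221×112/457 = 54.16193
  Low yield, F4: 221×152/457 = 73.50547
Contributions (O − E)²/E:
  (95 − 68.68271)²/68.68271 = 10.0840
  (14 − 30.98468)²/30.98468 = 9.3104
  (34 − 57.83807)²/57.83807 = 9.8249
  (93 − 78.49453)²/78.49453 = 2.6806
  (38 − 64.31729)²/64.31729 = 10.7685
  (46 − 29.01532)²/29.01532 = 9.9423
  (78 − 54.16193)²/54.16193 = 10.4918
  (59 − 73.50547)²/73.50547 = 2.8625
χ² = 10.0840 + 9.3104 + 9.8249 + 2.6806 + 10.7685 + 9.9423 + 10.4918 + 2.8625 = 65.965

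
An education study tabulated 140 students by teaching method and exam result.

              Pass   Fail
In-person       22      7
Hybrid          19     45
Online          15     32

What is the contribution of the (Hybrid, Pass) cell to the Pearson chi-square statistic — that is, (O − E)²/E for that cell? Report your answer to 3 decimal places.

1.702

Row total (Hybrid) = 64; column total (Pass) = 56; N = 140.
Expected count E = 64 × 56 / 140 = 25.6000.
Contribution = (O − E)²/E = (19 − 25.6000)² / 25.6000 = 1.702.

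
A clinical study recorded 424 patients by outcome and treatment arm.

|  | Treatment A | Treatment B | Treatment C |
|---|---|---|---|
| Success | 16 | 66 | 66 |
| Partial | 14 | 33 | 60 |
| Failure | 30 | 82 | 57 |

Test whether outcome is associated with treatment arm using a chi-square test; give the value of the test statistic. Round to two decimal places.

15.48

Row totals: 148, 107, 169. Column totals: 60, 181, 183. Grand total N = 424.
Expected counts (row total × column total / N):
  Success, Treatment A: 148×60/424 = 20.943
  Success, Treatment B: 148×181/424 = 63.179
  Success, Treatment C: 148×183/424 = 63.877
  Partial, Treatment A: 107×60/424 = 15.142
  Partial, Treatment B: 107×181/424 = 45.677
  Partial, Treatment C: 107×183/424 = 46.182
  Failure, Treatment A: 169×60/424 = 23.915
  Failure, Treatment B: 169×181/424 = 72.144
  Failure, Treatment C: 169×183/424 = 72.941
Contributions (O − E)²/E:
  (16 − 20.943)²/20.943 = 1.1667
  (66 − 63.179)²/63.179 = 0.1260
  (66 − 63.877)²/63.877 = 0.0706
  (14 − 15.142)²/15.142 = 0.0861
  (33 − 45.677)²/45.677 = 3.5183
  (60 − 46.182)²/46.182 = 4.1344
  (30 − 23.915)²/23.915 = 1.5483
  (82 − 72.144)²/72.144 = 1.3465
  (57 − 72.941)²/72.941 = 3.4838
χ² = 1.1667 + 0.1260 + 0.0706 + 0.0861 + 3.5183 + 4.1344 + 1.5483 + 1.3465 + 3.4838 = 15.48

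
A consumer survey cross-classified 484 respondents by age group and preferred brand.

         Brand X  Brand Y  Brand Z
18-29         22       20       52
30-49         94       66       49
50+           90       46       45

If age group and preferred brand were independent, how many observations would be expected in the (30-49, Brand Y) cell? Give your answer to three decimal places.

57.000

Row total (30-49) = 209; column total (Brand Y) = 132; grand total N = 484.
Expected count = (row total × column total) / N = 209 × 132 / 484 = 57.000.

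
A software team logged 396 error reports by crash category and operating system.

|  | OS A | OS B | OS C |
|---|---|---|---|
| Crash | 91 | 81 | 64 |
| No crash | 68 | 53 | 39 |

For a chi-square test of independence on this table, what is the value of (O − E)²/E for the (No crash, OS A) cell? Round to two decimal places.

Row total (No crash) = 160; column total (OS A) = 159; N = 396.
Expected count E = 160 × 159 / 396 = 64.2424.
Contribution = (O − E)²/E = (68 − 64.2424)² / 64.2424 = 0.22.

0.22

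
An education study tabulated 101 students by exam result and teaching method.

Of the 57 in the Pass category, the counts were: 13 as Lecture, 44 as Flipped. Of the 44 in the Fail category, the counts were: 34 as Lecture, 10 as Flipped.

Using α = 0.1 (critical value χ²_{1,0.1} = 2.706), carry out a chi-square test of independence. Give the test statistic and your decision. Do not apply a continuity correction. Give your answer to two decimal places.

29.61; reject H₀

Row totals: 57, 44. Column totals: 47, 54. Grand total N = 101.
Expected counts (row total × column total / N):
  Pass, Lecture: 57×47/101 = 26.525
  Pass, Flipped: 57×54/101 = 30.475
  Fail, Lecture: 44×47/101 = 20.475
  Fail, Flipped: 44×54/101 = 23.525
Contributions (O − E)²/E:
  (13 − 26.525)²/26.525 = 6.8963
  (44 − 30.475)²/30.475 = 6.0025
  (34 − 20.475)²/20.475 = 8.9341
  (10 − 23.525)²/23.525 = 7.7758
χ² = 6.8963 + 6.0025 + 8.9341 + 7.7758 = 29.61
df = (2−1)(2−1) = 1. Since 29.61 > 2.706, reject the null hypothesis of independence at α = 0.1.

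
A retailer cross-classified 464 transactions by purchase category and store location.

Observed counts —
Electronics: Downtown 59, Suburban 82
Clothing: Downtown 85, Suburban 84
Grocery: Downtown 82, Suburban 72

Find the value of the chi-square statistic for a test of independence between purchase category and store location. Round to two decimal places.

4.10

Row totals: 141, 169, 154. Column totals: 226, 238. Grand total N = 464.
Expected counts (row total × column total / N):
  Electronics, Downtown: 141×226/464 = 68.677
  Electronics, Suburban: 141×238/464 = 72.323
  Clothing, Downtown: 169×226/464 = 82.315
  Clothing, Suburban: 169×238/464 = 86.685
  Grocery, Downtown: 154×226/464 = 75.009
  Grocery, Suburban: 154×238/464 = 78.991
Contributions (O − E)²/E:
  (59 − 68.677)²/68.677 = 1.3635
  (82 − 72.323)²/72.323 = 1.2948
  (85 − 82.315)²/82.315 = 0.0876
  (84 − 86.685)²/86.685 = 0.0832
  (82 − 75.009)²/75.009 = 0.6516
  (72 − 78.991)²/78.991 = 0.6187
χ² = 1.3635 + 1.2948 + 0.0876 + 0.0832 + 0.6516 + 0.6187 = 4.10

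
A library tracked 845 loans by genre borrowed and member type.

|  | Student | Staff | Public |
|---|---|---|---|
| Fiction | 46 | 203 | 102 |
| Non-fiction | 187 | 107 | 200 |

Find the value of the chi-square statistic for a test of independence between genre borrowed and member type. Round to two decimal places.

Row totals: 351, 494. Column totals: 233, 310, 302. Grand total N = 845.
Expected counts (row total × column total / N):
  Fiction, Student: 351×233/845 = 96.785
  Fiction, Staff: 351×310/845 = 128.769
  Fiction, Public: 351×302/845 = 125.446
  Non-fiction, Student: 494×233/845 = 136.215
  Non-fiction, Staff: 494×310/845 = 181.231
  Non-fiction, Public: 494×302/845 = 176.554
Contributions (O − E)²/E:
  (46 − 96.785)²/96.785 = 26.6479
  (203 − 128.769)²/128.769 = 42.7917
  (102 − 125.446)²/125.446 = 4.3821
  (187 − 136.215)²/136.215 = 18.9342
  (107 − 181.231)²/181.231 = 30.4045
  (200 − 176.554)²/176.554 = 3.1136
χ² = 26.6479 + 42.7917 + 4.3821 + 18.9342 + 30.4045 + 3.1136 = 126.27

126.27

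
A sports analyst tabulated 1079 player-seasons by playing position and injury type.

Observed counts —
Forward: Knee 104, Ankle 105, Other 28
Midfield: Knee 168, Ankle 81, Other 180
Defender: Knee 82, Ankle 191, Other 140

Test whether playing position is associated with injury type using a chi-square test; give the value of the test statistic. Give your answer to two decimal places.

Row totals: 237, 429, 413. Column totals: 354, 377, 348. Grand total N = 1079.
Expected counts (row total × column total / N):
  Forward, Knee: 237×354/1079 = 77.755
  Forward, Ankle: 237×377/1079 = 82.807
  Forward, Other: 237×348/1079 = 76.437
  Midfield, Knee: 429×354/1079 = 140.747
  Midfield, Ankle: 429×377/1079 = 149.892
  Midfield, Other: 429×348/1079 = 138.361
  Defender, Knee: 413×354/1079 = 135.498
  Defender, Ankle: 413×377/1079 = 144.301
  Defender, Other: 413×348/1079 = 133.201
Contributions (O − E)²/E:
  (104 − 77.755)²/77.755 = 8.8586
  (105 − 82.807)²/82.807 = 5.9479
  (28 − 76.437)²/76.437 = 30.6938
  (168 − 140.747)²/140.747 = 5.2770
  (81 − 149.892)²/149.892 = 31.6635
  (180 − 138.361)²/138.361 = 12.5310
  (82 − 135.498)²/135.498 = 21.1223
  (191 − 144.301)²/144.301 = 15.1128
  (140 − 133.201)²/133.201 = 0.3470
χ² = 8.8586 + 5.9479 + 30.6938 + 5.2770 + 31.6635 + 12.5310 + 21.1223 + 15.1128 + 0.3470 = 131.55

131.55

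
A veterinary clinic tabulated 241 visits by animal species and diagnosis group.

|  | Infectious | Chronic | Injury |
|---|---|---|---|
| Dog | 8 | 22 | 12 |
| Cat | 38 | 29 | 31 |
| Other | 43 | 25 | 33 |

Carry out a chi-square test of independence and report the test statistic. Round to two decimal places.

Row totals: 42, 98, 101. Column totals: 89, 76, 76. Grand total N = 241.
Expected counts (row total × column total / N):
  Dog, Infectious: 42×89/241 = 15.510
  Dog, Chronic: 42×76/241 = 13.245
  Dog, Injury: 42×76/241 = 13.245
  Cat, Infectious: 98×89/241 = 36.191
  Cat, Chronic: 98×76/241 = 30.905
  Cat, Injury: 98×76/241 = 30.905
  Other, Infectious: 101×89/241 = 37.299
  Other, Chronic: 101×76/241 = 31.851
  Other, Injury: 101×76/241 = 31.851
Contributions (O − E)²/E:
  (8 − 15.510)²/15.510 = 3.6364
  (22 − 13.245)²/13.245 = 5.7871
  (12 − 13.245)²/13.245 = 0.1170
  (38 − 36.191)²/36.191 = 0.0904
  (29 − 30.905)²/30.905 = 0.1174
  (31 − 30.905)²/30.905 = 0.0003
  (43 − 37.299)²/37.299 = 0.8714
  (25 − 31.851)²/31.851 = 1.4736
  (33 − 31.851)²/31.851 = 0.0414
χ² = 3.6364 + 5.7871 + 0.1170 + 0.0904 + 0.1174 + 0.0003 + 0.8714 + 1.4736 + 0.0414 = 12.14

12.14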